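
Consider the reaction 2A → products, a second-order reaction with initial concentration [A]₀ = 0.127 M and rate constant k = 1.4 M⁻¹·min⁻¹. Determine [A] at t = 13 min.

0.03835 M

Step 1: For a second-order reaction: 1/[A] = 1/[A]₀ + kt
Step 2: 1/[A] = 1/0.127 + 1.4 × 13
Step 3: 1/[A] = 7.874 + 18.2 = 26.07
Step 4: [A] = 1/26.07 = 0.03835 M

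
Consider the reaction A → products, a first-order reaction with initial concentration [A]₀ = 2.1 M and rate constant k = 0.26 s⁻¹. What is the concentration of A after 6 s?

0.4413 M

Step 1: For a first-order reaction: [A] = [A]₀ × e^(-kt)
Step 2: [A] = 2.1 × e^(-0.26 × 6)
Step 3: [A] = 2.1 × e^(-1.56)
Step 4: [A] = 2.1 × 0.210136 = 0.4413 M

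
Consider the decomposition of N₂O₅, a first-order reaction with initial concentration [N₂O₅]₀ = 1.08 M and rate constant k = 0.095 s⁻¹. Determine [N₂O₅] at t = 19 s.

0.1776 M

Step 1: For a first-order reaction: [N₂O₅] = [N₂O₅]₀ × e^(-kt)
Step 2: [N₂O₅] = 1.08 × e^(-0.095 × 19)
Step 3: [N₂O₅] = 1.08 × e^(-1.805)
Step 4: [N₂O₅] = 1.08 × 0.164474 = 0.1776 M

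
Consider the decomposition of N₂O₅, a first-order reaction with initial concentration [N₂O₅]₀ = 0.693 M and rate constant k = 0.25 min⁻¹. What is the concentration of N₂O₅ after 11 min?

0.0443 M

Step 1: For a first-order reaction: [N₂O₅] = [N₂O₅]₀ × e^(-kt)
Step 2: [N₂O₅] = 0.693 × e^(-0.25 × 11)
Step 3: [N₂O₅] = 0.693 × e^(-2.75)
Step 4: [N₂O₅] = 0.693 × 0.0639279 = 0.0443 M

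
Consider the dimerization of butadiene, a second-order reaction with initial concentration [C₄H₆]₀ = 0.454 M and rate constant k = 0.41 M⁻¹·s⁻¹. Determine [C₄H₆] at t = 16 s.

0.1141 M

Step 1: For a second-order reaction: 1/[C₄H₆] = 1/[C₄H₆]₀ + kt
Step 2: 1/[C₄H₆] = 1/0.454 + 0.41 × 16
Step 3: 1/[C₄H₆] = 2.203 + 6.56 = 8.763
Step 4: [C₄H₆] = 1/8.763 = 0.1141 M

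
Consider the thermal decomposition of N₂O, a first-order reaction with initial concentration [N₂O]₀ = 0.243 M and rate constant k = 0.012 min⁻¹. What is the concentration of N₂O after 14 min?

0.2054 M

Step 1: For a first-order reaction: [N₂O] = [N₂O]₀ × e^(-kt)
Step 2: [N₂O] = 0.243 × e^(-0.012 × 14)
Step 3: [N₂O] = 0.243 × e^(-0.168)
Step 4: [N₂O] = 0.243 × 0.845354 = 0.2054 M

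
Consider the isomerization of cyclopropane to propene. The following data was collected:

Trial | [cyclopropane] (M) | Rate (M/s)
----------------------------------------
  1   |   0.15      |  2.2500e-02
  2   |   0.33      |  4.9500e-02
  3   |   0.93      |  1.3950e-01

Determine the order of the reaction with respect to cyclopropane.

first order (1)

Step 1: Compare trials to find order n where rate₂/rate₁ = ([cyclopropane]₂/[cyclopropane]₁)^n
Step 2: rate₂/rate₁ = 4.9500e-02/2.2500e-02 = 2.2
Step 3: [cyclopropane]₂/[cyclopropane]₁ = 0.33/0.15 = 2.2
Step 4: n = ln(2.2)/ln(2.2) = 1.00 ≈ 1
Step 5: The reaction is first order in cyclopropane.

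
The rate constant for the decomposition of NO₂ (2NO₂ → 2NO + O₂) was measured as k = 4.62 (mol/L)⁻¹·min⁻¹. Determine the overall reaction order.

second order (2)

Step 1: The units of k for an nth-order reaction are (concentration)^(1-n)·(time)⁻¹.
Step 2: Here k has units (mol/L)⁻¹·min⁻¹, so the concentration exponent is -1.
Step 3: 1 - n = -1 ⇒ n = 2. The reaction is second order.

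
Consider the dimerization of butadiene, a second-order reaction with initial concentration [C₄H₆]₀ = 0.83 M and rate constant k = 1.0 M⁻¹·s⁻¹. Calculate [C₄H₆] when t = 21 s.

0.04504 M

Step 1: For a second-order reaction: 1/[C₄H₆] = 1/[C₄H₆]₀ + kt
Step 2: 1/[C₄H₆] = 1/0.83 + 1.0 × 21
Step 3: 1/[C₄H₆] = 1.205 + 21 = 22.2
Step 4: [C₄H₆] = 1/22.2 = 0.04504 M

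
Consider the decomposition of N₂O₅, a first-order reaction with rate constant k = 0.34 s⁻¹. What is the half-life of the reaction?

2.039 s

Step 1: For a first-order reaction, t₁/₂ = ln(2)/k
Step 2: t₁/₂ = ln(2)/0.34
Step 3: t₁/₂ = 0.6931/0.34 = 2.039 s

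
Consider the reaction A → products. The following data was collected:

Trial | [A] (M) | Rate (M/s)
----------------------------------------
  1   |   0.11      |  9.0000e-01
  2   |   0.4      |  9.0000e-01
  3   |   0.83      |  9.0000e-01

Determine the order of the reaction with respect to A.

zeroth order (0)

Step 1: Compare trials - when concentration changes, rate stays constant.
Step 2: rate₂/rate₁ = 9.0000e-01/9.0000e-01 = 1
Step 3: [A]₂/[A]₁ = 0.4/0.11 = 3.636
Step 4: Since rate ratio ≈ (conc ratio)^0, the reaction is zeroth order.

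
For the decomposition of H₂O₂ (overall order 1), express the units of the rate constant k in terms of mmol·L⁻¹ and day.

day⁻¹

Step 1: For overall order n, rate = k × (concentration)^n.
Step 2: Rate has units mmol·L⁻¹·day⁻¹; concentration term has units (mmol·L⁻¹)^1.
Step 3: k = rate / (concentration)^n, so units of k = (mmol·L⁻¹)^(1-1)·day⁻¹ = day⁻¹.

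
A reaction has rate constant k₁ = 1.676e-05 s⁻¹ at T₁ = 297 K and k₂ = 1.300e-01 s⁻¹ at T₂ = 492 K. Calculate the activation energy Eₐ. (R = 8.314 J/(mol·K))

55.8 kJ/mol

Step 1: Use the two-temperature Arrhenius form: ln(k₂/k₁) = -Eₐ/R × (1/T₂ - 1/T₁)
Step 2: ln(k₂/k₁) = ln(1.300e-01/1.676e-05) = ln(7756.56) = 8.95629
Step 3: 1/T₂ - 1/T₁ = 1/492 - 1/297 = -1.334483e-03 K⁻¹
Step 4: Eₐ = -R × ln(k₂/k₁) / (1/T₂ - 1/T₁) = -8.314 × 8.95629 / -1.334483e-03
Step 5: Eₐ = 5.5799e+04 J/mol = 55.8 kJ/mol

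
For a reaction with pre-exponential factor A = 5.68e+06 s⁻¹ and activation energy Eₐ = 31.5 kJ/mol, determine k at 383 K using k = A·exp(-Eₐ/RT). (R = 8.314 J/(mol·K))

2.87e+02 s⁻¹

Step 1: Use the Arrhenius equation: k = A × exp(-Eₐ/RT)
Step 2: Convert Eₐ to J/mol: 31.5 kJ/mol = 31500 J/mol
Step 3: Calculate the exponent: -Eₐ/(RT) = -31500/(8.314 × 383) = -9.89240
Step 4: k = 5.68e+06 × exp(-9.89240)
Step 5: k = 5.68e+06 × 5.05575e-05 = 2.8717e+02 s⁻¹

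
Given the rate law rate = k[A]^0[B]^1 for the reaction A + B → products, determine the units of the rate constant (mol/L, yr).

yr⁻¹

Step 1: Overall order = 0 + 1 = 1.
Step 2: rate has units mol/L·yr⁻¹; [A]^0[B]^1 has units (mol/L)^1.
Step 3: k = rate/([A]^0[B]^1), so units of k = (mol/L)^(1-1)·yr⁻¹ = yr⁻¹.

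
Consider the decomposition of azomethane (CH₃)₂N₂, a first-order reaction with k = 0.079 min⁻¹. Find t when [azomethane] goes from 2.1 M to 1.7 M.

2.675 min

Step 1: For first-order: t = ln([azomethane]₀/[azomethane])/k
Step 2: t = ln(2.1/1.7)/0.079
Step 3: t = ln(1.235)/0.079
Step 4: t = 0.2113/0.079 = 2.675 min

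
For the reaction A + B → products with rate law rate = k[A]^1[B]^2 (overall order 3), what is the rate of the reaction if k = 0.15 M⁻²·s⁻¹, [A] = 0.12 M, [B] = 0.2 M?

0.00072 M/s

Step 1: The rate law is rate = k[A]^1[B]^2, overall order = 1+2 = 3
Step 2: Substitute values: rate = 0.15 × (0.12)^1 × (0.2)^2
Step 3: rate = 0.15 × 0.12 × 0.04 = 0.00072 M/s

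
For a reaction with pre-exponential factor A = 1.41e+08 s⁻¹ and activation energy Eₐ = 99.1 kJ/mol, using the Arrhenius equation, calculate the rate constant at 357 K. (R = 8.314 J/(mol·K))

4.45e-07 s⁻¹

Step 1: Use the Arrhenius equation: k = A × exp(-Eₐ/RT)
Step 2: Convert Eₐ to J/mol: 99.1 kJ/mol = 99100 J/mol
Step 3: Calculate the exponent: -Eₐ/(RT) = -99100/(8.314 × 357) = -33.38839
Step 4: k = 1.41e+08 × exp(-33.38839)
Step 5: k = 1.41e+08 × 3.15941e-15 = 4.4548e-07 s⁻¹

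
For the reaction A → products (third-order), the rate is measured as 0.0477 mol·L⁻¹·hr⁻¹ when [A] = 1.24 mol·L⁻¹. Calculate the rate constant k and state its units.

0.02502 (mol·L⁻¹)⁻²·hr⁻¹

Step 1: rate = k[A]^3, so k = rate / [A]^3.
Step 2: k = 0.0477 / (1.24)^3 = 0.0477 / 1.907.
Step 3: k = 0.02502 (mol·L⁻¹)⁻²·hr⁻¹.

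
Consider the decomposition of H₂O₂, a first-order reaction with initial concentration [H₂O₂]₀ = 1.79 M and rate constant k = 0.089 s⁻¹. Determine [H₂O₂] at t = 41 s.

0.04657 M

Step 1: For a first-order reaction: [H₂O₂] = [H₂O₂]₀ × e^(-kt)
Step 2: [H₂O₂] = 1.79 × e^(-0.089 × 41)
Step 3: [H₂O₂] = 1.79 × e^(-3.649)
Step 4: [H₂O₂] = 1.79 × 0.0260171 = 0.04657 M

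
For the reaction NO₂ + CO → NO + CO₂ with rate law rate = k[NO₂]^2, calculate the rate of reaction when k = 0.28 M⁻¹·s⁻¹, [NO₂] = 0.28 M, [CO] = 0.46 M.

0.02195 M/s

Step 1: The rate law is rate = k[NO₂]^2
Step 2: Note that the rate does not depend on [CO] (zero order in CO).
Step 3: rate = 0.28 × (0.28)^2 = 0.021952 M/s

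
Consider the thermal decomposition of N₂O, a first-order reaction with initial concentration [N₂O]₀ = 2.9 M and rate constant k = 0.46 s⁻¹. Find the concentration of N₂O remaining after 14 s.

0.00463 M

Step 1: For a first-order reaction: [N₂O] = [N₂O]₀ × e^(-kt)
Step 2: [N₂O] = 2.9 × e^(-0.46 × 14)
Step 3: [N₂O] = 2.9 × e^(-6.44)
Step 4: [N₂O] = 2.9 × 0.00159641 = 0.00463 M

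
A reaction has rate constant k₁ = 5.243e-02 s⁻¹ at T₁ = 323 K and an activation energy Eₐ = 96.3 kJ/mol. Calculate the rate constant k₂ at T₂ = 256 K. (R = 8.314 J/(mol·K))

4.401e-06 s⁻¹

Step 1: Use the two-temperature Arrhenius form: ln(k₂/k₁) = -Eₐ/R × (1/T₂ - 1/T₁)
Step 2: Convert Eₐ to J/mol: 96.3 kJ/mol = 96300 J/mol
Step 3: 1/T₂ - 1/T₁ = 1/256 - 1/323 = 8.102748e-04 K⁻¹
Step 4: ln(k₂/k₁) = -96300/8.314 × 8.102748e-04 = -9.38531
Step 5: k₂ = k₁ × exp(-9.38531) = 5.243e-02 × 8.39483e-05 = 4.401e-06 s⁻¹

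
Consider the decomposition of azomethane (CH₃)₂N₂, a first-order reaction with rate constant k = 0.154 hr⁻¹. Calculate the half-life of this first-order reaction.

4.501 hr

Step 1: For a first-order reaction, t₁/₂ = ln(2)/k
Step 2: t₁/₂ = ln(2)/0.154
Step 3: t₁/₂ = 0.6931/0.154 = 4.501 hr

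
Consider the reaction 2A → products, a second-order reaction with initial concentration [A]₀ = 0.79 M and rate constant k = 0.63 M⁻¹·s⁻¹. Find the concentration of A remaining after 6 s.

0.1982 M

Step 1: For a second-order reaction: 1/[A] = 1/[A]₀ + kt
Step 2: 1/[A] = 1/0.79 + 0.63 × 6
Step 3: 1/[A] = 1.266 + 3.78 = 5.046
Step 4: [A] = 1/5.046 = 0.1982 M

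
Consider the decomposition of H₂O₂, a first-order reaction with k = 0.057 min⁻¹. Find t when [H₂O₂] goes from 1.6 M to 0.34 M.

27.17 min

Step 1: For first-order: t = ln([H₂O₂]₀/[H₂O₂])/k
Step 2: t = ln(1.6/0.34)/0.057
Step 3: t = ln(4.706)/0.057
Step 4: t = 1.549/0.057 = 27.17 min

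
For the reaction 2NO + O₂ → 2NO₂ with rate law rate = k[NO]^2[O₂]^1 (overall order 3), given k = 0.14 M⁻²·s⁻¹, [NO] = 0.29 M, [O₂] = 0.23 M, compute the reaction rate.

0.002708 M/s

Step 1: The rate law is rate = k[NO]^2[O₂]^1, overall order = 2+1 = 3
Step 2: Substitute values: rate = 0.14 × (0.29)^2 × (0.23)^1
Step 3: rate = 0.14 × 0.0841 × 0.23 = 0.00270802 M/s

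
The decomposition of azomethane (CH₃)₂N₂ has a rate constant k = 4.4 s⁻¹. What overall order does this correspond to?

first order (1)

Step 1: The units of k for an nth-order reaction are (concentration)^(1-n)·(time)⁻¹.
Step 2: Here k has units s⁻¹, so the concentration exponent is 0.
Step 3: 1 - n = 0 ⇒ n = 1. The reaction is first order.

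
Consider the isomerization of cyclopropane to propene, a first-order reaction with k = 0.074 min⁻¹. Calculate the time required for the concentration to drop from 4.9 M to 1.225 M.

18.73 min

Step 1: For first-order: t = ln([cyclopropane]₀/[cyclopropane])/k
Step 2: t = ln(4.9/1.225)/0.074
Step 3: t = ln(4)/0.074
Step 4: t = 1.386/0.074 = 18.73 min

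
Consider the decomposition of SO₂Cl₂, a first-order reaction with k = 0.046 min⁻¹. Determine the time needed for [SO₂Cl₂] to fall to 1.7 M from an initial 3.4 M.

15.07 min

Step 1: For first-order: t = ln([SO₂Cl₂]₀/[SO₂Cl₂])/k
Step 2: t = ln(3.4/1.7)/0.046
Step 3: t = ln(2)/0.046
Step 4: t = 0.6931/0.046 = 15.07 min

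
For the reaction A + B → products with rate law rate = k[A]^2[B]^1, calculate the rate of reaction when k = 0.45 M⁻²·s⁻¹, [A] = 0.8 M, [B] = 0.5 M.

0.144 M/s

Step 1: The rate law is rate = k[A]^2[B]^1
Step 2: Substitute: rate = 0.45 × (0.8)^2 × (0.5)^1
Step 3: rate = 0.45 × 0.64 × 0.5 = 0.144 M/s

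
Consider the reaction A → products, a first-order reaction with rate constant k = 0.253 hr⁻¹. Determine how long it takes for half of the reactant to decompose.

2.74 hr

Step 1: For a first-order reaction, t₁/₂ = ln(2)/k
Step 2: t₁/₂ = ln(2)/0.253
Step 3: t₁/₂ = 0.6931/0.253 = 2.74 hr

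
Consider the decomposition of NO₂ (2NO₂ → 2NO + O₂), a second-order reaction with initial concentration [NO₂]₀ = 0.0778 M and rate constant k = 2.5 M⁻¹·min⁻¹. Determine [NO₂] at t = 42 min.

0.008485 M

Step 1: For a second-order reaction: 1/[NO₂] = 1/[NO₂]₀ + kt
Step 2: 1/[NO₂] = 1/0.0778 + 2.5 × 42
Step 3: 1/[NO₂] = 12.85 + 105 = 117.9
Step 4: [NO₂] = 1/117.9 = 0.008485 M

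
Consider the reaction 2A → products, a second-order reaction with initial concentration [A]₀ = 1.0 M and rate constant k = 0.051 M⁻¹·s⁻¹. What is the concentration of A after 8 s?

0.7102 M

Step 1: For a second-order reaction: 1/[A] = 1/[A]₀ + kt
Step 2: 1/[A] = 1/1.0 + 0.051 × 8
Step 3: 1/[A] = 1 + 0.408 = 1.408
Step 4: [A] = 1/1.408 = 0.7102 M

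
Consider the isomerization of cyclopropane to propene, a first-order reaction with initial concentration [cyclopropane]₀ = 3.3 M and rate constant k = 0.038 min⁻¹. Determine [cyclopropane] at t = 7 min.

2.529 M

Step 1: For a first-order reaction: [cyclopropane] = [cyclopropane]₀ × e^(-kt)
Step 2: [cyclopropane] = 3.3 × e^(-0.038 × 7)
Step 3: [cyclopropane] = 3.3 × e^(-0.266)
Step 4: [cyclopropane] = 3.3 × 0.766439 = 2.529 M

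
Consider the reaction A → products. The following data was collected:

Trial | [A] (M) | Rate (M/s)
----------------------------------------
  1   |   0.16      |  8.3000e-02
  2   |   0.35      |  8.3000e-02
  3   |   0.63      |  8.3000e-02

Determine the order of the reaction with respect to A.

zeroth order (0)

Step 1: Compare trials - when concentration changes, rate stays constant.
Step 2: rate₂/rate₁ = 8.3000e-02/8.3000e-02 = 1
Step 3: [A]₂/[A]₁ = 0.35/0.16 = 2.188
Step 4: Since rate ratio ≈ (conc ratio)^0, the reaction is zeroth order.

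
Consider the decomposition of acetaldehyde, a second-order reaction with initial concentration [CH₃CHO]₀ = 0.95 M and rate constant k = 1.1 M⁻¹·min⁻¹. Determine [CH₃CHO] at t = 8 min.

0.1015 M

Step 1: For a second-order reaction: 1/[CH₃CHO] = 1/[CH₃CHO]₀ + kt
Step 2: 1/[CH₃CHO] = 1/0.95 + 1.1 × 8
Step 3: 1/[CH₃CHO] = 1.053 + 8.8 = 9.853
Step 4: [CH₃CHO] = 1/9.853 = 0.1015 M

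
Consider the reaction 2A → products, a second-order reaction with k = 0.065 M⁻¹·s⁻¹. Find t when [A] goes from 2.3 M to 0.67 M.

16.27 s

Step 1: For second-order: t = (1/[A] - 1/[A]₀)/k
Step 2: t = (1/0.67 - 1/2.3)/0.065
Step 3: t = (1.493 - 0.4348)/0.065
Step 4: t = 1.058/0.065 = 16.27 s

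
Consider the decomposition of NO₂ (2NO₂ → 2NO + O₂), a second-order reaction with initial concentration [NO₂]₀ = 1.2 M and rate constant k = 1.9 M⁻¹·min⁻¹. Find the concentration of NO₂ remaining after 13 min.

0.03916 M

Step 1: For a second-order reaction: 1/[NO₂] = 1/[NO₂]₀ + kt
Step 2: 1/[NO₂] = 1/1.2 + 1.9 × 13
Step 3: 1/[NO₂] = 0.8333 + 24.7 = 25.53
Step 4: [NO₂] = 1/25.53 = 0.03916 M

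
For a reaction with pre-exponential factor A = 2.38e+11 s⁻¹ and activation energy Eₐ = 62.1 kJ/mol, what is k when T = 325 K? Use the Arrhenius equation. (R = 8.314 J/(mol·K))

2.49e+01 s⁻¹

Step 1: Use the Arrhenius equation: k = A × exp(-Eₐ/RT)
Step 2: Convert Eₐ to J/mol: 62.1 kJ/mol = 62100 J/mol
Step 3: Calculate the exponent: -Eₐ/(RT) = -62100/(8.314 × 325) = -22.98255
Step 4: k = 2.38e+11 × exp(-22.98255)
Step 5: k = 2.38e+11 × 1.04425e-10 = 2.4853e+01 s⁻¹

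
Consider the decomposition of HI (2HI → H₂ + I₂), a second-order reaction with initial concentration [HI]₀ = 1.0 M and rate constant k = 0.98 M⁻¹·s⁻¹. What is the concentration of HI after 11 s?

0.08489 M

Step 1: For a second-order reaction: 1/[HI] = 1/[HI]₀ + kt
Step 2: 1/[HI] = 1/1.0 + 0.98 × 11
Step 3: 1/[HI] = 1 + 10.78 = 11.78
Step 4: [HI] = 1/11.78 = 0.08489 M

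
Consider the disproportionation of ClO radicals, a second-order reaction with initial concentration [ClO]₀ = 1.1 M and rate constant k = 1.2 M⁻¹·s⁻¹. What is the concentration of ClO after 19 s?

0.04218 M

Step 1: For a second-order reaction: 1/[ClO] = 1/[ClO]₀ + kt
Step 2: 1/[ClO] = 1/1.1 + 1.2 × 19
Step 3: 1/[ClO] = 0.9091 + 22.8 = 23.71
Step 4: [ClO] = 1/23.71 = 0.04218 M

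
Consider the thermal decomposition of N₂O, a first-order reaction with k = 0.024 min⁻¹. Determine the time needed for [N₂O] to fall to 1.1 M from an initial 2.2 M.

28.88 min

Step 1: For first-order: t = ln([N₂O]₀/[N₂O])/k
Step 2: t = ln(2.2/1.1)/0.024
Step 3: t = ln(2)/0.024
Step 4: t = 0.6931/0.024 = 28.88 min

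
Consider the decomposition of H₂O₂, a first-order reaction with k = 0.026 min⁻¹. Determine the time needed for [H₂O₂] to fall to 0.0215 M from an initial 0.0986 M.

58.58 min

Step 1: For first-order: t = ln([H₂O₂]₀/[H₂O₂])/k
Step 2: t = ln(0.0986/0.0215)/0.026
Step 3: t = ln(4.586)/0.026
Step 4: t = 1.523/0.026 = 58.58 min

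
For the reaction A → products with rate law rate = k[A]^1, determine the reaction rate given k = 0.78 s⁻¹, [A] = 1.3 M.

1.014 M/s

Step 1: Identify the rate law: rate = k[A]^1
Step 2: Substitute values: rate = 0.78 × (1.3)^1
Step 3: Calculate: rate = 0.78 × 1.3 = 1.014 M/s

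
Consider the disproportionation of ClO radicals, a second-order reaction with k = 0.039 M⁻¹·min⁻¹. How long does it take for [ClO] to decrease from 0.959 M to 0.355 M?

45.49 min

Step 1: For second-order: t = (1/[ClO] - 1/[ClO]₀)/k
Step 2: t = (1/0.355 - 1/0.959)/0.039
Step 3: t = (2.817 - 1.043)/0.039
Step 4: t = 1.774/0.039 = 45.49 min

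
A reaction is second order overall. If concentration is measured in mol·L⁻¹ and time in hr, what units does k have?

(mol·L⁻¹)⁻¹·hr⁻¹

Step 1: For overall order n, rate = k × (concentration)^n.
Step 2: Rate has units mol·L⁻¹·hr⁻¹; concentration term has units (mol·L⁻¹)^2.
Step 3: k = rate / (concentration)^n, so units of k = (mol·L⁻¹)^(1-2)·hr⁻¹ = (mol·L⁻¹)⁻¹·hr⁻¹.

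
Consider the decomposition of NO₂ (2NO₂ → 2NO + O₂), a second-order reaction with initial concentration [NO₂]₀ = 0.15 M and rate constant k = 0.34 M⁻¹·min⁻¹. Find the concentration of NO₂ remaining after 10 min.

0.09934 M

Step 1: For a second-order reaction: 1/[NO₂] = 1/[NO₂]₀ + kt
Step 2: 1/[NO₂] = 1/0.15 + 0.34 × 10
Step 3: 1/[NO₂] = 6.667 + 3.4 = 10.07
Step 4: [NO₂] = 1/10.07 = 0.09934 M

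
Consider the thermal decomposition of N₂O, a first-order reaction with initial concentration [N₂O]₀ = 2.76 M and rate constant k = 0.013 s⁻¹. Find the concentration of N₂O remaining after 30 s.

1.869 M

Step 1: For a first-order reaction: [N₂O] = [N₂O]₀ × e^(-kt)
Step 2: [N₂O] = 2.76 × e^(-0.013 × 30)
Step 3: [N₂O] = 2.76 × e^(-0.39)
Step 4: [N₂O] = 2.76 × 0.677057 = 1.869 M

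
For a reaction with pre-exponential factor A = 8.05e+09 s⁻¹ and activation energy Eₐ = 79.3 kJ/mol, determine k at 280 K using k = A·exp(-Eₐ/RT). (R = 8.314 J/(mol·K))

1.29e-05 s⁻¹

Step 1: Use the Arrhenius equation: k = A × exp(-Eₐ/RT)
Step 2: Convert Eₐ to J/mol: 79.3 kJ/mol = 79300 J/mol
Step 3: Calculate the exponent: -Eₐ/(RT) = -79300/(8.314 × 280) = -34.06474
Step 4: k = 8.05e+09 × exp(-34.06474)
Step 5: k = 8.05e+09 × 1.60647e-15 = 1.2932e-05 s⁻¹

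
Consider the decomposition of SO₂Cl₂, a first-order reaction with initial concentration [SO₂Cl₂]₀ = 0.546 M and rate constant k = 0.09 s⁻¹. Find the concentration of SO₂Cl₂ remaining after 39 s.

0.01632 M

Step 1: For a first-order reaction: [SO₂Cl₂] = [SO₂Cl₂]₀ × e^(-kt)
Step 2: [SO₂Cl₂] = 0.546 × e^(-0.09 × 39)
Step 3: [SO₂Cl₂] = 0.546 × e^(-3.51)
Step 4: [SO₂Cl₂] = 0.546 × 0.0298969 = 0.01632 M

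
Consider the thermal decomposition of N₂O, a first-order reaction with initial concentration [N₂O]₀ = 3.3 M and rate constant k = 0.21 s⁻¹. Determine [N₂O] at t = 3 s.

1.758 M

Step 1: For a first-order reaction: [N₂O] = [N₂O]₀ × e^(-kt)
Step 2: [N₂O] = 3.3 × e^(-0.21 × 3)
Step 3: [N₂O] = 3.3 × e^(-0.63)
Step 4: [N₂O] = 3.3 × 0.532592 = 1.758 M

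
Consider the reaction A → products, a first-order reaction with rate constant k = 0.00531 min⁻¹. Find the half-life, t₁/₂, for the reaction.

130.5 min

Step 1: For a first-order reaction, t₁/₂ = ln(2)/k
Step 2: t₁/₂ = ln(2)/0.00531
Step 3: t₁/₂ = 0.6931/0.00531 = 130.5 min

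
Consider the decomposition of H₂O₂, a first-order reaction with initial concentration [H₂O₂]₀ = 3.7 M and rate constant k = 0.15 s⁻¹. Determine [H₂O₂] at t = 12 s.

0.6116 M

Step 1: For a first-order reaction: [H₂O₂] = [H₂O₂]₀ × e^(-kt)
Step 2: [H₂O₂] = 3.7 × e^(-0.15 × 12)
Step 3: [H₂O₂] = 3.7 × e^(-1.8)
Step 4: [H₂O₂] = 3.7 × 0.165299 = 0.6116 M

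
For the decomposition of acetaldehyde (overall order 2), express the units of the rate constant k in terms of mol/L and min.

(mol/L)⁻¹·min⁻¹

Step 1: For overall order n, rate = k × (concentration)^n.
Step 2: Rate has units mol/L·min⁻¹; concentration term has units (mol/L)^2.
Step 3: k = rate / (concentration)^n, so units of k = (mol/L)^(1-2)·min⁻¹ = (mol/L)⁻¹·min⁻¹.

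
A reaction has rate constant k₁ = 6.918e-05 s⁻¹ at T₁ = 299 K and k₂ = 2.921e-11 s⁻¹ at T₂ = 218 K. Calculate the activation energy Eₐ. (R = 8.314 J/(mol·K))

98.2 kJ/mol

Step 1: Use the two-temperature Arrhenius form: ln(k₂/k₁) = -Eₐ/R × (1/T₂ - 1/T₁)
Step 2: ln(k₂/k₁) = ln(2.921e-11/6.918e-05) = ln(4.22232e-07) = -14.6777
Step 3: 1/T₂ - 1/T₁ = 1/218 - 1/299 = 1.242674e-03 K⁻¹
Step 4: Eₐ = -R × ln(k₂/k₁) / (1/T₂ - 1/T₁) = -8.314 × -14.6777 / 1.242674e-03
Step 5: Eₐ = 9.8200e+04 J/mol = 98.2 kJ/mol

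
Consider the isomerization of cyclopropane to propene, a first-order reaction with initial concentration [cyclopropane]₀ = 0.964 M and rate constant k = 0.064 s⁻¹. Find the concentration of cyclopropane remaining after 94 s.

0.002352 M

Step 1: For a first-order reaction: [cyclopropane] = [cyclopropane]₀ × e^(-kt)
Step 2: [cyclopropane] = 0.964 × e^(-0.064 × 94)
Step 3: [cyclopropane] = 0.964 × e^(-6.016)
Step 4: [cyclopropane] = 0.964 × 0.00243941 = 0.002352 M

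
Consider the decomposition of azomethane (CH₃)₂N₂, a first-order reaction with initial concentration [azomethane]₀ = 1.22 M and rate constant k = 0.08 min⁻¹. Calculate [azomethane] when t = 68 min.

0.005294 M

Step 1: For a first-order reaction: [azomethane] = [azomethane]₀ × e^(-kt)
Step 2: [azomethane] = 1.22 × e^(-0.08 × 68)
Step 3: [azomethane] = 1.22 × e^(-5.44)
Step 4: [azomethane] = 1.22 × 0.00433948 = 0.005294 M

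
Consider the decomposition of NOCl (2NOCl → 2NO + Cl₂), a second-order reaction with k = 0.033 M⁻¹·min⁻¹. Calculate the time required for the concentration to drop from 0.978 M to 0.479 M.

32.28 min

Step 1: For second-order: t = (1/[NOCl] - 1/[NOCl]₀)/k
Step 2: t = (1/0.479 - 1/0.978)/0.033
Step 3: t = (2.088 - 1.022)/0.033
Step 4: t = 1.065/0.033 = 32.28 min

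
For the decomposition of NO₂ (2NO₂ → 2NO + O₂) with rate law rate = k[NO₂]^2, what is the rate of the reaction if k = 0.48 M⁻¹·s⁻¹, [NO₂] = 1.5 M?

1.08 M/s

Step 1: Identify the rate law: rate = k[NO₂]^2
Step 2: Substitute values: rate = 0.48 × (1.5)^2
Step 3: Calculate: rate = 0.48 × 2.25 = 1.08 M/s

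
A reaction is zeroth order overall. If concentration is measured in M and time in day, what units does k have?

M·day⁻¹

Step 1: For overall order n, rate = k × (concentration)^n.
Step 2: Rate has units M·day⁻¹; concentration term has units M^0.
Step 3: k = rate / (concentration)^n, so units of k = M^(1-0)·day⁻¹ = M·day⁻¹.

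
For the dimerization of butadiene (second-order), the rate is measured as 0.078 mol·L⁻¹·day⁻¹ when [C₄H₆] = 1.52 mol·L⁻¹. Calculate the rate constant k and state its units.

0.03376 (mol·L⁻¹)⁻¹·day⁻¹

Step 1: rate = k[C₄H₆]^2, so k = rate / [C₄H₆]^2.
Step 2: k = 0.078 / (1.52)^2 = 0.078 / 2.31.
Step 3: k = 0.03376 (mol·L⁻¹)⁻¹·day⁻¹.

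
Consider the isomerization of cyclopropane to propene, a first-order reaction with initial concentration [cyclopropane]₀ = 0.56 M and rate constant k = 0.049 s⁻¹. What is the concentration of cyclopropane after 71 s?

0.01727 M

Step 1: For a first-order reaction: [cyclopropane] = [cyclopropane]₀ × e^(-kt)
Step 2: [cyclopropane] = 0.56 × e^(-0.049 × 71)
Step 3: [cyclopropane] = 0.56 × e^(-3.479)
Step 4: [cyclopropane] = 0.56 × 0.0308382 = 0.01727 M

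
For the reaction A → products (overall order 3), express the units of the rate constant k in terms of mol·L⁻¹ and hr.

(mol·L⁻¹)⁻²·hr⁻¹

Step 1: For overall order n, rate = k × (concentration)^n.
Step 2: Rate has units mol·L⁻¹·hr⁻¹; concentration term has units (mol·L⁻¹)^3.
Step 3: k = rate / (concentration)^n, so units of k = (mol·L⁻¹)^(1-3)·hr⁻¹ = (mol·L⁻¹)⁻²·hr⁻¹.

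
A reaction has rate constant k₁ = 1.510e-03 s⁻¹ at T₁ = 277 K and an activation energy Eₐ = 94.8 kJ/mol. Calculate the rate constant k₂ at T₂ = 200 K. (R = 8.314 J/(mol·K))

1.978e-10 s⁻¹

Step 1: Use the two-temperature Arrhenius form: ln(k₂/k₁) = -Eₐ/R × (1/T₂ - 1/T₁)
Step 2: Convert Eₐ to J/mol: 94.8 kJ/mol = 94800 J/mol
Step 3: 1/T₂ - 1/T₁ = 1/200 - 1/277 = 1.389892e-03 K⁻¹
Step 4: ln(k₂/k₁) = -94800/8.314 × 1.389892e-03 = -15.84818
Step 5: k₂ = k₁ × exp(-15.84818) = 1.510e-03 × 1.30985e-07 = 1.978e-10 s⁻¹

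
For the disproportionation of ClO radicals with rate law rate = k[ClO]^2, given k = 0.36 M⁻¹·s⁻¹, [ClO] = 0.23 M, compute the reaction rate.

0.01904 M/s

Step 1: Identify the rate law: rate = k[ClO]^2
Step 2: Substitute values: rate = 0.36 × (0.23)^2
Step 3: Calculate: rate = 0.36 × 0.0529 = 0.019044 M/s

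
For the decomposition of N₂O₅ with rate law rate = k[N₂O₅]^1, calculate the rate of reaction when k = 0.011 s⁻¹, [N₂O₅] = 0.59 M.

0.00649 M/s

Step 1: Identify the rate law: rate = k[N₂O₅]^1
Step 2: Substitute values: rate = 0.011 × (0.59)^1
Step 3: Calculate: rate = 0.011 × 0.59 = 0.00649 M/s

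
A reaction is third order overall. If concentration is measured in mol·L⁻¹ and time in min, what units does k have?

(mol·L⁻¹)⁻²·min⁻¹

Step 1: For overall order n, rate = k × (concentration)^n.
Step 2: Rate has units mol·L⁻¹·min⁻¹; concentration term has units (mol·L⁻¹)^3.
Step 3: k = rate / (concentration)^n, so units of k = (mol·L⁻¹)^(1-3)·min⁻¹ = (mol·L⁻¹)⁻²·min⁻¹.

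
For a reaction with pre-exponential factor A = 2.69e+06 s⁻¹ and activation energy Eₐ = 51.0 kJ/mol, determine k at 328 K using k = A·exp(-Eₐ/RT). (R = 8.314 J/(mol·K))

2.03e-02 s⁻¹

Step 1: Use the Arrhenius equation: k = A × exp(-Eₐ/RT)
Step 2: Convert Eₐ to J/mol: 51.0 kJ/mol = 51000 J/mol
Step 3: Calculate the exponent: -Eₐ/(RT) = -51000/(8.314 × 328) = -18.70193
Step 4: k = 2.69e+06 × exp(-18.70193)
Step 5: k = 2.69e+06 × 7.54840e-09 = 2.0305e-02 s⁻¹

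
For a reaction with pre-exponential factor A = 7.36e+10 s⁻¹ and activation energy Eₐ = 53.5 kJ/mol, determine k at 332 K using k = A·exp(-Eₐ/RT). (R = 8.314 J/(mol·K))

2.81e+02 s⁻¹

Step 1: Use the Arrhenius equation: k = A × exp(-Eₐ/RT)
Step 2: Convert Eₐ to J/mol: 53.5 kJ/mol = 53500 J/mol
Step 3: Calculate the exponent: -Eₐ/(RT) = -53500/(8.314 × 332) = -19.38232
Step 4: k = 7.36e+10 × exp(-19.38232)
Step 5: k = 7.36e+10 × 3.82266e-09 = 2.8135e+02 s⁻¹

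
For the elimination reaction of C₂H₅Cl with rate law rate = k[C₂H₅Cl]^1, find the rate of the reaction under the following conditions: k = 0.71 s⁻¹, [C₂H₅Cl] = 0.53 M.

0.3763 M/s

Step 1: Identify the rate law: rate = k[C₂H₅Cl]^1
Step 2: Substitute values: rate = 0.71 × (0.53)^1
Step 3: Calculate: rate = 0.71 × 0.53 = 0.3763 M/s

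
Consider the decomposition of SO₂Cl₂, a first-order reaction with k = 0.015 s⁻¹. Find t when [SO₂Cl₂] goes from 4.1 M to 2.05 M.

46.21 s

Step 1: For first-order: t = ln([SO₂Cl₂]₀/[SO₂Cl₂])/k
Step 2: t = ln(4.1/2.05)/0.015
Step 3: t = ln(2)/0.015
Step 4: t = 0.6931/0.015 = 46.21 s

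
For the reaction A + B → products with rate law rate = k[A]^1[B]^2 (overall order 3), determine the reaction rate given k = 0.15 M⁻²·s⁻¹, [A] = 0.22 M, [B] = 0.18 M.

0.001069 M/s

Step 1: The rate law is rate = k[A]^1[B]^2, overall order = 1+2 = 3
Step 2: Substitute values: rate = 0.15 × (0.22)^1 × (0.18)^2
Step 3: rate = 0.15 × 0.22 × 0.0324 = 0.0010692 M/s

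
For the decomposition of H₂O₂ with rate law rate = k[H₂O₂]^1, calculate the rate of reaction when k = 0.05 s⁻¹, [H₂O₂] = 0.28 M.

0.014 M/s

Step 1: Identify the rate law: rate = k[H₂O₂]^1
Step 2: Substitute values: rate = 0.05 × (0.28)^1
Step 3: Calculate: rate = 0.05 × 0.28 = 0.014 M/s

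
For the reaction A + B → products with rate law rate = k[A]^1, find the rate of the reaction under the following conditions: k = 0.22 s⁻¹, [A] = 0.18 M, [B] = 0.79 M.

0.0396 M/s

Step 1: The rate law is rate = k[A]^1
Step 2: Note that the rate does not depend on [B] (zero order in B).
Step 3: rate = 0.22 × (0.18)^1 = 0.0396 M/s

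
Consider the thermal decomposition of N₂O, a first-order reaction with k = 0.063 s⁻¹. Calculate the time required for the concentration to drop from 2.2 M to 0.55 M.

22 s

Step 1: For first-order: t = ln([N₂O]₀/[N₂O])/k
Step 2: t = ln(2.2/0.55)/0.063
Step 3: t = ln(4)/0.063
Step 4: t = 1.386/0.063 = 22 s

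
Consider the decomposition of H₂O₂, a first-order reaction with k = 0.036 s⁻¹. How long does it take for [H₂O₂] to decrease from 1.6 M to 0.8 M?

19.25 s

Step 1: For first-order: t = ln([H₂O₂]₀/[H₂O₂])/k
Step 2: t = ln(1.6/0.8)/0.036
Step 3: t = ln(2)/0.036
Step 4: t = 0.6931/0.036 = 19.25 s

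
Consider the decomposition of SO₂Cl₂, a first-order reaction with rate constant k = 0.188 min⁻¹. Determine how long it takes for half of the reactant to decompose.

3.687 min

Step 1: For a first-order reaction, t₁/₂ = ln(2)/k
Step 2: t₁/₂ = ln(2)/0.188
Step 3: t₁/₂ = 0.6931/0.188 = 3.687 min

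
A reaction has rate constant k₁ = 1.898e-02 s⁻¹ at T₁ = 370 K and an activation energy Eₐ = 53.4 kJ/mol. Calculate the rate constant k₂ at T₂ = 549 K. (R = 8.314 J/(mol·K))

5.450e+00 s⁻¹

Step 1: Use the two-temperature Arrhenius form: ln(k₂/k₁) = -Eₐ/R × (1/T₂ - 1/T₁)
Step 2: Convert Eₐ to J/mol: 53.4 kJ/mol = 53400 J/mol
Step 3: 1/T₂ - 1/T₁ = 1/549 - 1/370 = -8.812091e-04 K⁻¹
Step 4: ln(k₂/k₁) = -53400/8.314 × -8.812091e-04 = 5.65992
Step 5: k₂ = k₁ × exp(5.65992) = 1.898e-02 × 2.87126e+02 = 5.450e+00 s⁻¹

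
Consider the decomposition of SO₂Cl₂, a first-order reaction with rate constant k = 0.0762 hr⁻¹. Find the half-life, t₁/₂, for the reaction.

9.096 hr

Step 1: For a first-order reaction, t₁/₂ = ln(2)/k
Step 2: t₁/₂ = ln(2)/0.0762
Step 3: t₁/₂ = 0.6931/0.0762 = 9.096 hr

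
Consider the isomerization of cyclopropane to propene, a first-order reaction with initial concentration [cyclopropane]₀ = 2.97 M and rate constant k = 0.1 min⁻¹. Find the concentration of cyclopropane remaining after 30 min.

0.1479 M

Step 1: For a first-order reaction: [cyclopropane] = [cyclopropane]₀ × e^(-kt)
Step 2: [cyclopropane] = 2.97 × e^(-0.1 × 30)
Step 3: [cyclopropane] = 2.97 × e^(-3)
Step 4: [cyclopropane] = 2.97 × 0.0497871 = 0.1479 M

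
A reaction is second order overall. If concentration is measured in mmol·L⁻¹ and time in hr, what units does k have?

(mmol·L⁻¹)⁻¹·hr⁻¹

Step 1: For overall order n, rate = k × (concentration)^n.
Step 2: Rate has units mmol·L⁻¹·hr⁻¹; concentration term has units (mmol·L⁻¹)^2.
Step 3: k = rate / (concentration)^n, so units of k = (mmol·L⁻¹)^(1-2)·hr⁻¹ = (mmol·L⁻¹)⁻¹·hr⁻¹.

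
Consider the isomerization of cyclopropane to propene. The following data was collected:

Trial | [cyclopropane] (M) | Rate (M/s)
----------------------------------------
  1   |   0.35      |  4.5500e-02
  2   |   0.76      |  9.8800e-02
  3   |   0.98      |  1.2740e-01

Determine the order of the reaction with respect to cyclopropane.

first order (1)

Step 1: Compare trials to find order n where rate₂/rate₁ = ([cyclopropane]₂/[cyclopropane]₁)^n
Step 2: rate₂/rate₁ = 9.8800e-02/4.5500e-02 = 2.171
Step 3: [cyclopropane]₂/[cyclopropane]₁ = 0.76/0.35 = 2.171
Step 4: n = ln(2.171)/ln(2.171) = 1.00 ≈ 1
Step 5: The reaction is first order in cyclopropane.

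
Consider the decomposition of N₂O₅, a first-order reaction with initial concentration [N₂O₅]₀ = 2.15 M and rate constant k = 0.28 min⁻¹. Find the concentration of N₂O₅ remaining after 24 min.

0.002594 M

Step 1: For a first-order reaction: [N₂O₅] = [N₂O₅]₀ × e^(-kt)
Step 2: [N₂O₅] = 2.15 × e^(-0.28 × 24)
Step 3: [N₂O₅] = 2.15 × e^(-6.72)
Step 4: [N₂O₅] = 2.15 × 0.00120654 = 0.002594 M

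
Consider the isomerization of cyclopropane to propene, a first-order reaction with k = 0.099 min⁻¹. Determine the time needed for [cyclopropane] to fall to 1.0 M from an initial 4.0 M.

14 min

Step 1: For first-order: t = ln([cyclopropane]₀/[cyclopropane])/k
Step 2: t = ln(4.0/1.0)/0.099
Step 3: t = ln(4)/0.099
Step 4: t = 1.386/0.099 = 14 min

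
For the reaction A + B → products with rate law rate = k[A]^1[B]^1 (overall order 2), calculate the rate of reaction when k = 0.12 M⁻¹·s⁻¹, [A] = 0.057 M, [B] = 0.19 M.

0.0013 M/s

Step 1: The rate law is rate = k[A]^1[B]^1, overall order = 1+1 = 2
Step 2: Substitute values: rate = 0.12 × (0.057)^1 × (0.19)^1
Step 3: rate = 0.12 × 0.057 × 0.19 = 0.0012996 M/s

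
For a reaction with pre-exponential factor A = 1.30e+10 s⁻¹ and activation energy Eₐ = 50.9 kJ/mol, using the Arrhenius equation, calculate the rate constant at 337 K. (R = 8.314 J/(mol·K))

1.68e+02 s⁻¹

Step 1: Use the Arrhenius equation: k = A × exp(-Eₐ/RT)
Step 2: Convert Eₐ to J/mol: 50.9 kJ/mol = 50900 J/mol
Step 3: Calculate the exponent: -Eₐ/(RT) = -50900/(8.314 × 337) = -18.16678
Step 4: k = 1.30e+10 × exp(-18.16678)
Step 5: k = 1.30e+10 × 1.28904e-08 = 1.6758e+02 s⁻¹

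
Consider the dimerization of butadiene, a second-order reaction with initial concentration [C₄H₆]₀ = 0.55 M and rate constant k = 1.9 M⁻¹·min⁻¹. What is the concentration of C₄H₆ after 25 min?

0.02028 M

Step 1: For a second-order reaction: 1/[C₄H₆] = 1/[C₄H₆]₀ + kt
Step 2: 1/[C₄H₆] = 1/0.55 + 1.9 × 25
Step 3: 1/[C₄H₆] = 1.818 + 47.5 = 49.32
Step 4: [C₄H₆] = 1/49.32 = 0.02028 M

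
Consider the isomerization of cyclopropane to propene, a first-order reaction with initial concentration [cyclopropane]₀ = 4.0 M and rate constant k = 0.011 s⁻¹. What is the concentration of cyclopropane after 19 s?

3.246 M

Step 1: For a first-order reaction: [cyclopropane] = [cyclopropane]₀ × e^(-kt)
Step 2: [cyclopropane] = 4.0 × e^(-0.011 × 19)
Step 3: [cyclopropane] = 4.0 × e^(-0.209)
Step 4: [cyclopropane] = 4.0 × 0.811395 = 3.246 M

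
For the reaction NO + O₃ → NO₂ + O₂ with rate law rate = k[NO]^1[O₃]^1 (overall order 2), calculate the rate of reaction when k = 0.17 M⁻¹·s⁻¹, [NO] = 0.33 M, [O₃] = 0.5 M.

0.02805 M/s

Step 1: The rate law is rate = k[NO]^1[O₃]^1, overall order = 1+1 = 2
Step 2: Substitute values: rate = 0.17 × (0.33)^1 × (0.5)^1
Step 3: rate = 0.17 × 0.33 × 0.5 = 0.02805 M/s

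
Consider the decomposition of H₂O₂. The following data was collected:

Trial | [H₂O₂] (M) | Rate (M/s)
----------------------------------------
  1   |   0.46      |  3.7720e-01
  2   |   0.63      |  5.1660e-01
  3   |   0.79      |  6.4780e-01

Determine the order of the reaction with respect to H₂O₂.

first order (1)

Step 1: Compare trials to find order n where rate₂/rate₁ = ([H₂O₂]₂/[H₂O₂]₁)^n
Step 2: rate₂/rate₁ = 5.1660e-01/3.7720e-01 = 1.37
Step 3: [H₂O₂]₂/[H₂O₂]₁ = 0.63/0.46 = 1.37
Step 4: n = ln(1.37)/ln(1.37) = 1.00 ≈ 1
Step 5: The reaction is first order in H₂O₂.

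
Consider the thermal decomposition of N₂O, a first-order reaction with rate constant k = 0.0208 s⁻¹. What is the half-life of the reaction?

33.32 s

Step 1: For a first-order reaction, t₁/₂ = ln(2)/k
Step 2: t₁/₂ = ln(2)/0.0208
Step 3: t₁/₂ = 0.6931/0.0208 = 33.32 s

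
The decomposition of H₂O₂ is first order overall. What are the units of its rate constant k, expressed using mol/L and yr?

yr⁻¹

Step 1: For overall order n, rate = k × (concentration)^n.
Step 2: Rate has units mol/L·yr⁻¹; concentration term has units (mol/L)^1.
Step 3: k = rate / (concentration)^n, so units of k = (mol/L)^(1-1)·yr⁻¹ = yr⁻¹.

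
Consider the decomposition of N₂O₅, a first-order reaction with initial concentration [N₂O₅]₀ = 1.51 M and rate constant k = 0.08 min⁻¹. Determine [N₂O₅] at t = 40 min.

0.06155 M

Step 1: For a first-order reaction: [N₂O₅] = [N₂O₅]₀ × e^(-kt)
Step 2: [N₂O₅] = 1.51 × e^(-0.08 × 40)
Step 3: [N₂O₅] = 1.51 × e^(-3.2)
Step 4: [N₂O₅] = 1.51 × 0.0407622 = 0.06155 M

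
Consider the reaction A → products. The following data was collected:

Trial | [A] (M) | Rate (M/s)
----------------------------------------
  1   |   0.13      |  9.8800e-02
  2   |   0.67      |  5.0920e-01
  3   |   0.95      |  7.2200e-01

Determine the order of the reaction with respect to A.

first order (1)

Step 1: Compare trials to find order n where rate₂/rate₁ = ([A]₂/[A]₁)^n
Step 2: rate₂/rate₁ = 5.0920e-01/9.8800e-02 = 5.154
Step 3: [A]₂/[A]₁ = 0.67/0.13 = 5.154
Step 4: n = ln(5.154)/ln(5.154) = 1.00 ≈ 1
Step 5: The reaction is first order in A.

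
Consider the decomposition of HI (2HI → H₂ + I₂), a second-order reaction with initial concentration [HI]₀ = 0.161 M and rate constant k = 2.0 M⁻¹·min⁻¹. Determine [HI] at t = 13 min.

0.03105 M

Step 1: For a second-order reaction: 1/[HI] = 1/[HI]₀ + kt
Step 2: 1/[HI] = 1/0.161 + 2.0 × 13
Step 3: 1/[HI] = 6.211 + 26 = 32.21
Step 4: [HI] = 1/32.21 = 0.03105 M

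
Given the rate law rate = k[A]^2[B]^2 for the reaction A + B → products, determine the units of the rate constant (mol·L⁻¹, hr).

(mol·L⁻¹)⁻³·hr⁻¹

Step 1: Overall order = 2 + 2 = 4.
Step 2: rate has units mol·L⁻¹·hr⁻¹; [A]^2[B]^2 has units (mol·L⁻¹)^4.
Step 3: k = rate/([A]^2[B]^2), so units of k = (mol·L⁻¹)^(1-4)·hr⁻¹ = (mol·L⁻¹)⁻³·hr⁻¹.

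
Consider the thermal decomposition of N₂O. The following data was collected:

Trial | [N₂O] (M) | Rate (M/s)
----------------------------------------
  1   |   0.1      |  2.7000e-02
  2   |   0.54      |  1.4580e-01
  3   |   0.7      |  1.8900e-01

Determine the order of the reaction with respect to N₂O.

first order (1)

Step 1: Compare trials to find order n where rate₂/rate₁ = ([N₂O]₂/[N₂O]₁)^n
Step 2: rate₂/rate₁ = 1.4580e-01/2.7000e-02 = 5.4
Step 3: [N₂O]₂/[N₂O]₁ = 0.54/0.1 = 5.4
Step 4: n = ln(5.4)/ln(5.4) = 1.00 ≈ 1
Step 5: The reaction is first order in N₂O.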